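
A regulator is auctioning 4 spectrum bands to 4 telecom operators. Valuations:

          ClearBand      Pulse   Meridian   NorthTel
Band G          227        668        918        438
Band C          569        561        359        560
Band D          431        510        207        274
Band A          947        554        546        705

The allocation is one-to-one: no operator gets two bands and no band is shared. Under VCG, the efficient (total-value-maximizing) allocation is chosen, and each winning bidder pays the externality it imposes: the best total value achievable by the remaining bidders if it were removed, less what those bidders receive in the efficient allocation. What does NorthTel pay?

NorthTel pays $51M.

Efficient allocation: ClearBand→Band A ($947M), Pulse→Band D ($510M), Meridian→Band G ($918M), NorthTel→Band C ($560M); total welfare W = $2935M.
NorthTel receives Band C at value $560M, so the others get W − 560 = $2375M.
Without NorthTel: best allocation of the remaining 3 bidders over all 4 bands is ClearBand→Band A ($947M), Pulse→Band C ($561M), Meridian→Band G ($918M), total $2426M.
VCG payment = (others' best without NorthTel) − (others' welfare with NorthTel) = 2426 − 2375 = $51M.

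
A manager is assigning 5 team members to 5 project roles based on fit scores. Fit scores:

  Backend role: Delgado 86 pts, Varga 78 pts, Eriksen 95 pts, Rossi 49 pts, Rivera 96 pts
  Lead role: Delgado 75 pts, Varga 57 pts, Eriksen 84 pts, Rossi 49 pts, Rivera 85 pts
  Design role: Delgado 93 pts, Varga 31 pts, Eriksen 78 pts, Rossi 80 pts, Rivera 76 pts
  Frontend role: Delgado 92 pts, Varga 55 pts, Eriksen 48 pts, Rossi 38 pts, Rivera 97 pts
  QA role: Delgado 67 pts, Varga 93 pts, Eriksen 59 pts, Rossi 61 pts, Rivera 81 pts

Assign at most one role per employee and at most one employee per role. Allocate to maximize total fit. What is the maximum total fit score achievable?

This is the linear assignment problem.
Optimal: Delgado→Frontend role (92 pts), Varga→QA role (93 pts), Eriksen→Backend role (95 pts), Rossi→Design role (80 pts), Rivera→Lead role (85 pts) — total 92+93+95+80+85 = 445 pts.
Swapping Varga↔Eriksen (Varga→Backend role 78 pts, Eriksen→QA role 59 pts) loses 51.
Checked against all permutations: 445 pts is optimal.

Maximum total: 445 pts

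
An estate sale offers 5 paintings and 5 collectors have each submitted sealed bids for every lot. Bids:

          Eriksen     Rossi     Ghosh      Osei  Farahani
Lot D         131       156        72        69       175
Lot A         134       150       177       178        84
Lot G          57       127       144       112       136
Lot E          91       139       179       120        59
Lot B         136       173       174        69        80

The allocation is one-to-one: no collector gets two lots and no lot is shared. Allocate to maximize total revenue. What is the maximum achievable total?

This is a one-to-one assignment (maximum-weight bipartite matching).
Optimal: Eriksen→Lot D ($131), Rossi→Lot B ($173), Ghosh→Lot E ($179), Osei→Lot A ($178), Farahani→Lot G ($136) — total 131+173+179+178+136 = $797.
Max-entry greedy (repeatedly take the single best remaining cell) gives $762, worse by 35.
Next-best assignment: Eriksen→Lot B, Rossi→Lot G, Ghosh→Lot E, Osei→Lot A, Farahani→Lot D = $795.
No other one-to-one assignment exceeds $797.

Max total: $797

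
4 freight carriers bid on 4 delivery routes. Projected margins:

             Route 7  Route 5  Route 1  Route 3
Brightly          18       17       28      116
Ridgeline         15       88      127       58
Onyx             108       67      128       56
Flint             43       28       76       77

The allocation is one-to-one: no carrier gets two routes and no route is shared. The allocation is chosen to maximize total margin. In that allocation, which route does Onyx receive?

Onyx receives Route 7.

Optimal: Brightly→Route 3 ($116k), Ridgeline→Route 5 ($88k), Onyx→Route 7 ($108k), Flint→Route 1 ($76k) — total 116+88+108+76 = $388k.
Row-greedy (each carrier in turn takes its best remaining route) gives $379k, worse by 9.
Next-best assignment: Brightly→Route 3, Ridgeline→Route 1, Onyx→Route 7, Flint→Route 5 = $379k.
Every other assignment is strictly worse.
Onyx's own top route is Route 1 ($128k), but forcing Onyx→Route 1 and reassigning the rest optimally gives only $375k — worse by 13.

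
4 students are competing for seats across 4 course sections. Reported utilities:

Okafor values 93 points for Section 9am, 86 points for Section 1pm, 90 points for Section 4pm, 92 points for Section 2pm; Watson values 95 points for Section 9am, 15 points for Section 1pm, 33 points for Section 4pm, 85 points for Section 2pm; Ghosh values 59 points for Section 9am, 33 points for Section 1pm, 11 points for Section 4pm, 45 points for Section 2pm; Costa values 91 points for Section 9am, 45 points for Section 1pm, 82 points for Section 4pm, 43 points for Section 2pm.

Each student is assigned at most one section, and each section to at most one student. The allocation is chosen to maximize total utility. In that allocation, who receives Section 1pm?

Okafor receives Section 1pm.

This is the linear assignment problem.
Optimal: Okafor→Section 1pm (86 points), Watson→Section 2pm (85 points), Ghosh→Section 9am (59 points), Costa→Section 4pm (82 points) — total 86+85+59+82 = 312 points.
Row-greedy (each student in turn takes its best remaining section) gives 293 points, worse by 19.
Next-best assignment: Okafor→Section 1pm, Watson→Section 9am, Ghosh→Section 2pm, Costa→Section 4pm = 308 points.
Every other assignment is strictly worse.
Okafor's own top section is Section 9am (93 points), but forcing Okafor→Section 9am and reassigning the rest optimally gives only 293 points — worse by 19.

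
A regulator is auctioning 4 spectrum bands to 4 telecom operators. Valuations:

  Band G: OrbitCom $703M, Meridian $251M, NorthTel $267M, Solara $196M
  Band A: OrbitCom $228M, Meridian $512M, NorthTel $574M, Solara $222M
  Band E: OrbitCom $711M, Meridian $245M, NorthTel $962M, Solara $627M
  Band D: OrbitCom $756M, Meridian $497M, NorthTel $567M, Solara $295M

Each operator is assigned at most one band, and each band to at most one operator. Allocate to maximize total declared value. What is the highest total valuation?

Max total: $2472M

Optimal: OrbitCom→Band G ($703M), Meridian→Band A ($512M), NorthTel→Band E ($962M), Solara→Band D ($295M) — total 703+512+962+295 = $2472M.
Swapping NorthTel↔OrbitCom (NorthTel→Band G $267M, OrbitCom→Band E $711M) loses 687.
Checked against all permutations: $2472M is optimal.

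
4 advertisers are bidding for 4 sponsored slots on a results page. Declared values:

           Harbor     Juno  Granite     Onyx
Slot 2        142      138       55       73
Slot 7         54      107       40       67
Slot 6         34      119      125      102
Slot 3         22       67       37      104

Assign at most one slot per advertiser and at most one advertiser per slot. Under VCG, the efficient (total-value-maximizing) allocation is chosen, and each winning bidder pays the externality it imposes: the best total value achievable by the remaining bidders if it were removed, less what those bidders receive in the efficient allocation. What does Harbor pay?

Efficient allocation: Harbor→Slot 2 ($142), Juno→Slot 7 ($107), Granite→Slot 6 ($125), Onyx→Slot 3 ($104); total welfare W = $478.
Harbor receives Slot 2 at value $142, so the others get W − 142 = $336.
Without Harbor: best allocation of the remaining 3 bidders over all 4 slots is Juno→Slot 2 ($138), Granite→Slot 6 ($125), Onyx→Slot 3 ($104), total $367.
VCG payment = (others' best without Harbor) − (others' welfare with Harbor) = 367 − 336 = $31.

Harbor pays $31.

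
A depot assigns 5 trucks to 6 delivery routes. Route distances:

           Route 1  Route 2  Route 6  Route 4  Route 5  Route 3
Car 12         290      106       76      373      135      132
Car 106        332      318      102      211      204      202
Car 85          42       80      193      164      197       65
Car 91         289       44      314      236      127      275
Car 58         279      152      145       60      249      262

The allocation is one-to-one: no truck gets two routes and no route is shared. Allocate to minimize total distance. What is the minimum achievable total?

Minimum total: 380 km

Treat this as an assignment problem: match each truck to one route.
Optimal: Car 12→Route 3 (132 km), Car 106→Route 6 (102 km), Car 85→Route 1 (42 km), Car 91→Route 2 (44 km), Car 58→Route 4 (60 km) — total 132+102+42+44+60 = 380 km.
Column-greedy (each route in turn goes to its cheapest remaining truck) gives 426 km, worse by 46.
Next-best assignment: Car 12→Route 5, Car 106→Route 6, Car 85→Route 1, Car 91→Route 2, Car 58→Route 4 = 383 km.
Swapping Car 85↔Car 58 (Car 85→Route 4 164 km, Car 58→Route 1 279 km) adds 341.
No other one-to-one assignment undercuts 380 km.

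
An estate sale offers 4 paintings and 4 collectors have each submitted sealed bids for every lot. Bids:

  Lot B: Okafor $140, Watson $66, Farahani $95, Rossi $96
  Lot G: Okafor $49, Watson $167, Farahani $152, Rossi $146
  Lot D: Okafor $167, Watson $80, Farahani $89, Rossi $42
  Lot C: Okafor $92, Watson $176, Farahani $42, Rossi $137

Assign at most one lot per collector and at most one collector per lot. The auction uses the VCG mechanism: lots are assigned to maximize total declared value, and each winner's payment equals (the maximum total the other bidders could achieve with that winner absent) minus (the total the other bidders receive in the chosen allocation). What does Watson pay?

Efficient allocation: Okafor→Lot D ($167), Watson→Lot C ($176), Farahani→Lot G ($152), Rossi→Lot B ($96); total welfare W = $591.
Watson receives Lot C at value $176, so the others get W − 176 = $415.
Without Watson: best allocation of the remaining 3 bidders over all 4 lots is Okafor→Lot D ($167), Farahani→Lot G ($152), Rossi→Lot C ($137), total $456.
VCG payment = (others' best without Watson) − (others' welfare with Watson) = 456 − 415 = $41.

Watson pays $41.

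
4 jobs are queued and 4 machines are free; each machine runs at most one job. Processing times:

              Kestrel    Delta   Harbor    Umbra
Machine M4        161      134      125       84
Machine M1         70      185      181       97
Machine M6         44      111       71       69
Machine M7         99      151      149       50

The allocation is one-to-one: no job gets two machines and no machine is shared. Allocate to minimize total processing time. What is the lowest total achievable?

Treat this as an assignment problem: match each job to one machine.
Optimal: Kestrel→Machine M1 (70 min), Delta→Machine M4 (134 min), Harbor→Machine M6 (71 min), Umbra→Machine M7 (50 min) — total 70+134+71+50 = 325 min.
Row-greedy (each job in turn takes its cheapest remaining machine) gives 424 min, worse by 99.

Minimum total: 325 min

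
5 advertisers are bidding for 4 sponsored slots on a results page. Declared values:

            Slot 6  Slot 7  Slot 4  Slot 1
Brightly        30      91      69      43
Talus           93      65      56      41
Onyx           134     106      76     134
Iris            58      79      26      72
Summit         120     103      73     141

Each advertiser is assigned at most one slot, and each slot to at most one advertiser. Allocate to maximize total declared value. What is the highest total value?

Optimal: Onyx→Slot 6 ($134), Iris→Slot 7 ($79), Brightly→Slot 4 ($69), Summit→Slot 1 ($141) — total 134+79+69+141 = $423.
Next-best assignment: Onyx→Slot 6, Brightly→Slot 7, Talus→Slot 4, Summit→Slot 1 = $422.
Every other assignment is strictly worse.

Max total: $423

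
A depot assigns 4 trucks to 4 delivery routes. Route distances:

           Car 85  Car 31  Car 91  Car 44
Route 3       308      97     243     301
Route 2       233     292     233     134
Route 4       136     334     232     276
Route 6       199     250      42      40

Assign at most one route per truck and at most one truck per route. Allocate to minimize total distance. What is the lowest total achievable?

This is the linear assignment problem.
Optimal: Car 85→Route 4 (136 km), Car 31→Route 3 (97 km), Car 91→Route 6 (42 km), Car 44→Route 2 (134 km) — total 136+97+42+134 = 409 km.
Min-entry greedy (repeatedly take the single cheapest remaining cell) gives 506 km, worse by 97.
Swapping Car 31↔Car 44 (Car 31→Route 2 292 km, Car 44→Route 3 301 km) adds 362.

Min total: 409 km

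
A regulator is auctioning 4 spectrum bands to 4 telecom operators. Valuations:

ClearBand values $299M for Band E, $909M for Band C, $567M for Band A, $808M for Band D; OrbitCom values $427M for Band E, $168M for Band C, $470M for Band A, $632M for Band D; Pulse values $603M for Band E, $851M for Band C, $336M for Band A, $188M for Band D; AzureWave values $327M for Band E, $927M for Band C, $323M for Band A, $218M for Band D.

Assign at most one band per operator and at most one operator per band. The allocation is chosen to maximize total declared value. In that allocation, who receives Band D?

ClearBand receives Band D.

Optimal: ClearBand→Band D ($808M), OrbitCom→Band A ($470M), Pulse→Band E ($603M), AzureWave→Band C ($927M) — total 808+470+603+927 = $2808M.
ClearBand's own top band is Band C ($909M), but forcing ClearBand→Band C and reassigning the rest optimally gives only $2467M — worse by 341.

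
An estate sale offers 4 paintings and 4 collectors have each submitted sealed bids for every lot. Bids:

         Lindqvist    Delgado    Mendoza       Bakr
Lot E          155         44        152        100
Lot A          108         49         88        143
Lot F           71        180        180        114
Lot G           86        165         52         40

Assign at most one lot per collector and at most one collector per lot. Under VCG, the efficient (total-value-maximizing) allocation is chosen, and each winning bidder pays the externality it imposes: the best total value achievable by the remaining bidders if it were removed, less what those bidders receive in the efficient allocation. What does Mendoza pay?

Mendoza pays $15.

Efficient allocation: Lindqvist→Lot E ($155), Delgado→Lot G ($165), Mendoza→Lot F ($180), Bakr→Lot A ($143); total welfare W = $643.
Mendoza receives Lot F at value $180, so the others get W − 180 = $463.
Without Mendoza: best allocation of the remaining 3 bidders over all 4 lots is Lindqvist→Lot E ($155), Delgado→Lot F ($180), Bakr→Lot A ($143), total $478.
VCG payment = (others' best without Mendoza) − (others' welfare with Mendoza) = 478 − 463 = $15.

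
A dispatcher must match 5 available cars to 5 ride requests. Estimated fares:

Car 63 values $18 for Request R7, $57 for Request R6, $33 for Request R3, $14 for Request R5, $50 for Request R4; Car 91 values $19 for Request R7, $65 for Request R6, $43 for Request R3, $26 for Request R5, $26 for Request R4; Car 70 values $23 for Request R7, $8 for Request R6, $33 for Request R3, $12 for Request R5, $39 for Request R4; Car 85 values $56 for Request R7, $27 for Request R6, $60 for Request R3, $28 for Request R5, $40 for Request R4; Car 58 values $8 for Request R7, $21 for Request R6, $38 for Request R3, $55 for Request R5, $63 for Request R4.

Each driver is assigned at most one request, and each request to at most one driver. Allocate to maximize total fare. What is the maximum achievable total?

Treat this as an assignment problem: match each driver to one request.
Optimal: Car 63→Request R4 ($50), Car 91→Request R6 ($65), Car 70→Request R3 ($33), Car 85→Request R7 ($56), Car 58→Request R5 ($55) — total 50+65+33+56+55 = $259.
Max-entry greedy (repeatedly take the single best remaining cell) gives $225, worse by 34.
Next-best assignment: Car 63→Request R4, Car 91→Request R6, Car 70→Request R7, Car 85→Request R3, Car 58→Request R5 = $253.

Max total: $259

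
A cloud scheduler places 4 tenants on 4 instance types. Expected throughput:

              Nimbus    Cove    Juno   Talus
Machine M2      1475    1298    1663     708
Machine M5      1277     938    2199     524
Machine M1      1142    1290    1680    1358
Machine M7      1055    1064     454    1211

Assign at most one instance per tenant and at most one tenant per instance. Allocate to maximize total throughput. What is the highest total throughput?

Max total: 6175 ops/s

Optimal: Nimbus→Machine M2 (1475 ops/s), Cove→Machine M1 (1290 ops/s), Juno→Machine M5 (2199 ops/s), Talus→Machine M7 (1211 ops/s) — total 1475+1290+2199+1211 = 6175 ops/s.
Column-greedy (each instance in turn goes to its best remaining tenant) gives 5362 ops/s, worse by 813.
Next-best assignment: Nimbus→Machine M2, Cove→Machine M7, Juno→Machine M5, Talus→Machine M1 = 6096 ops/s.
No other one-to-one assignment exceeds 6175 ops/s.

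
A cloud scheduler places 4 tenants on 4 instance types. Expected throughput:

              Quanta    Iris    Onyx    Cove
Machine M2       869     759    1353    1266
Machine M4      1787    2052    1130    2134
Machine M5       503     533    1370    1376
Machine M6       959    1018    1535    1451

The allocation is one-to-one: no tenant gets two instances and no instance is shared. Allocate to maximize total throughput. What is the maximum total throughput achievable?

Optimal: Quanta→Machine M2 (869 ops/s), Iris→Machine M4 (2052 ops/s), Onyx→Machine M6 (1535 ops/s), Cove→Machine M5 (1376 ops/s) — total 869+2052+1535+1376 = 5832 ops/s.
Row-greedy (each tenant in turn takes its best remaining instance) gives 5441 ops/s, worse by 391.
Next-best assignment: Quanta→Machine M2, Iris→Machine M4, Onyx→Machine M5, Cove→Machine M6 = 5742 ops/s.
No other one-to-one assignment exceeds 5832 ops/s.

Maximum total: 5832 ops/s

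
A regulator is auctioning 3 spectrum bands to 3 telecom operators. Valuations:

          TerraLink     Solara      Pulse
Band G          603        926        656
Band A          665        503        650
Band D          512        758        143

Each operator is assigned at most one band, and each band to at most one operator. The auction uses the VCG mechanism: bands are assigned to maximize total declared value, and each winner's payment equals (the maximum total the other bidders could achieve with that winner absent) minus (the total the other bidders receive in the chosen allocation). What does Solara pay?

Solara pays $159M.

Efficient allocation: TerraLink→Band D ($512M), Solara→Band G ($926M), Pulse→Band A ($650M); total welfare W = $2088M.
Solara receives Band G at value $926M, so the others get W − 926 = $1162M.
Without Solara: best allocation of the remaining 2 bidders over all 3 bands is TerraLink→Band A ($665M), Pulse→Band G ($656M), total $1321M.
VCG payment = (others' best without Solara) − (others' welfare with Solara) = 1321 − 1162 = $159M.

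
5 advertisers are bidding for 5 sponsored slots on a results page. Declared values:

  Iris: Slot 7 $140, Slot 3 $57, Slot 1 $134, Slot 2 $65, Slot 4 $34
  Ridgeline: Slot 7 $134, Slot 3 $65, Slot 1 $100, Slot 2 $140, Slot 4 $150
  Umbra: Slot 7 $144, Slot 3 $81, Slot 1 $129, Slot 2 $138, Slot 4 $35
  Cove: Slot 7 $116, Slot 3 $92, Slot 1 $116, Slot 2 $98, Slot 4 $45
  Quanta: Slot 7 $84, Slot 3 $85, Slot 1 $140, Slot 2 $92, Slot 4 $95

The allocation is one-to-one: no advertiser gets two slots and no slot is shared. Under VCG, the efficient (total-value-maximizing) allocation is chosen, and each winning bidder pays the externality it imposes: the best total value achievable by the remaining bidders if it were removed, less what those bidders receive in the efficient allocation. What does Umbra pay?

Efficient allocation: Iris→Slot 7 ($140), Ridgeline→Slot 4 ($150), Umbra→Slot 2 ($138), Cove→Slot 3 ($92), Quanta→Slot 1 ($140); total welfare W = $660.
Umbra receives Slot 2 at value $138, so the others get W − 138 = $522.
Without Umbra: best allocation of the remaining 4 bidders over all 5 slots is Iris→Slot 7 ($140), Ridgeline→Slot 4 ($150), Cove→Slot 2 ($98), Quanta→Slot 1 ($140), total $528.
VCG payment = (others' best without Umbra) − (others' welfare with Umbra) = 528 − 522 = $6.

Umbra pays $6.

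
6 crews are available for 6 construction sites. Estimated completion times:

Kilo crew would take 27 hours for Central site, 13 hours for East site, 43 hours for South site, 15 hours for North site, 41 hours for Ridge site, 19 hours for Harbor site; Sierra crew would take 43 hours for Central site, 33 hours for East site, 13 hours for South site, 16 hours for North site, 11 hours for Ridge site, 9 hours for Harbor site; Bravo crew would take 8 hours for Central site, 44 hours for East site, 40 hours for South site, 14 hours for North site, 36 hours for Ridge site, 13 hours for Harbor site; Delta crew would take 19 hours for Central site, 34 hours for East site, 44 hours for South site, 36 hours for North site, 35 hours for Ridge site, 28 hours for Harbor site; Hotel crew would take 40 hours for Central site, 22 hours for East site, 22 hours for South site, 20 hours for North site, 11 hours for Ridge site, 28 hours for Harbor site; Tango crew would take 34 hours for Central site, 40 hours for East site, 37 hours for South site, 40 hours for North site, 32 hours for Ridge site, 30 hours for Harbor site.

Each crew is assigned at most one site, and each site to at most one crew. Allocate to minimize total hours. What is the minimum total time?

Optimal: Kilo crew→East site (13 hours), Sierra crew→South site (13 hours), Bravo crew→North site (14 hours), Delta crew→Central site (19 hours), Hotel crew→Ridge site (11 hours), Tango crew→Harbor site (30 hours) — total 13+13+14+19+11+30 = 100 hours.
Checked against all permutations: 100 hours is optimal.

Min total: 100 hours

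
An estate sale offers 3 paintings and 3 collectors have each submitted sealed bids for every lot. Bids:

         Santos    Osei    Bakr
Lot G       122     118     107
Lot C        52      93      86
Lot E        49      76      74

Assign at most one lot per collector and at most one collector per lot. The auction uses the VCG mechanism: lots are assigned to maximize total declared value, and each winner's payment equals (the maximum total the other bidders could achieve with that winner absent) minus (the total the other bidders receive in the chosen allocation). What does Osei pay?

Efficient allocation: Santos→Lot G ($122), Osei→Lot C ($93), Bakr→Lot E ($74); total welfare W = $289.
Osei receives Lot C at value $93, so the others get W − 93 = $196.
Without Osei: best allocation of the remaining 2 bidders over all 3 lots is Santos→Lot G ($122), Bakr→Lot C ($86), total $208.
VCG payment = (others' best without Osei) − (others' welfare with Osei) = 208 − 196 = $12.

Osei pays $12.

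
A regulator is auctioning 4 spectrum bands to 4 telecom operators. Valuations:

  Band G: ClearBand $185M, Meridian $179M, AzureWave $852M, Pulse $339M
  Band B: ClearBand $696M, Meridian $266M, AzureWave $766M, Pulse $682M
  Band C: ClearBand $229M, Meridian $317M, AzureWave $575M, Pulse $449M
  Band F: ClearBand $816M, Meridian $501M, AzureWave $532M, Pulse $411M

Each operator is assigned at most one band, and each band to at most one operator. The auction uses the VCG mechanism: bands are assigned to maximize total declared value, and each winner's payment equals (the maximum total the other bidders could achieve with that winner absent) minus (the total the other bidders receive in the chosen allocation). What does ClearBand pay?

Efficient allocation: ClearBand→Band F ($816M), Meridian→Band C ($317M), AzureWave→Band G ($852M), Pulse→Band B ($682M); total welfare W = $2667M.
ClearBand receives Band F at value $816M, so the others get W − 816 = $1851M.
Without ClearBand: best allocation of the remaining 3 bidders over all 4 bands is Meridian→Band F ($501M), AzureWave→Band G ($852M), Pulse→Band B ($682M), total $2035M.
VCG payment = (others' best without ClearBand) − (others' welfare with ClearBand) = 2035 − 1851 = $184M.

ClearBand pays $184M.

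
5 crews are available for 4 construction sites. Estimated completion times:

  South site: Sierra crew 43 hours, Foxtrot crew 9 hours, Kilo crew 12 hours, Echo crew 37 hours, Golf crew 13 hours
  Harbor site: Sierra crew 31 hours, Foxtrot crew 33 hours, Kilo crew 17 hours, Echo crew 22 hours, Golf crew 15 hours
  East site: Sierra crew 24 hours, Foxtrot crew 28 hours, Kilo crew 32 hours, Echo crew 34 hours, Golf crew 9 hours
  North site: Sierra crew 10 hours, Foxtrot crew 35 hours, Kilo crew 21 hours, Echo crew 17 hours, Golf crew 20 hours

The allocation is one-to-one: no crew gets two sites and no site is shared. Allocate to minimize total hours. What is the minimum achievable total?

Optimal: Foxtrot crew→South site (9 hours), Kilo crew→Harbor site (17 hours), Golf crew→East site (9 hours), Sierra crew→North site (10 hours) — total 9+17+9+10 = 45 hours.
Row-greedy (each crew in turn takes its cheapest remaining site) gives 70 hours, worse by 25.
Next-best assignment: Foxtrot crew→South site, Echo crew→Harbor site, Golf crew→East site, Sierra crew→North site = 50 hours.

Minimum total: 45 hours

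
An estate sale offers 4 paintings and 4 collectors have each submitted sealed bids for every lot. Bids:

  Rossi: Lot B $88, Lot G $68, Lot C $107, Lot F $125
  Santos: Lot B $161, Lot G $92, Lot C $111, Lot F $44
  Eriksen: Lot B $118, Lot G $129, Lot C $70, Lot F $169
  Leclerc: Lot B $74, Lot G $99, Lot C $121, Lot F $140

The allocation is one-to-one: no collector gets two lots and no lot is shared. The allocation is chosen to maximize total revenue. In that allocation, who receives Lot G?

Eriksen receives Lot G.

Optimal: Rossi→Lot C ($107), Santos→Lot B ($161), Eriksen→Lot G ($129), Leclerc→Lot F ($140) — total 107+161+129+140 = $537.
Swapping Leclerc↔Rossi (Leclerc→Lot C $121, Rossi→Lot F $125) loses 1.
Eriksen's own top lot is Lot F ($169), but forcing Eriksen→Lot F and reassigning the rest optimally gives only $536 — worse by 1.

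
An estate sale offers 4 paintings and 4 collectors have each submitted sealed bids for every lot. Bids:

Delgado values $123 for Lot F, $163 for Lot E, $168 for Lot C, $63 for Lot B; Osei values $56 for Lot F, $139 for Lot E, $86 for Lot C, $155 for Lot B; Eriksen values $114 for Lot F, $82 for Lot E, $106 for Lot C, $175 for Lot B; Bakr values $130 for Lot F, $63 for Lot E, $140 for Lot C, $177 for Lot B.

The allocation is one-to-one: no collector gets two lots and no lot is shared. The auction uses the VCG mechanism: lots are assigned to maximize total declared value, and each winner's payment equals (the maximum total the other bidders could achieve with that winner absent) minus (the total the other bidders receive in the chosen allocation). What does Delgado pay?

Delgado pays $10.

Efficient allocation: Delgado→Lot C ($168), Osei→Lot E ($139), Eriksen→Lot B ($175), Bakr→Lot F ($130); total welfare W = $612.
Delgado receives Lot C at value $168, so the others get W − 168 = $444.
Without Delgado: best allocation of the remaining 3 bidders over all 4 lots is Osei→Lot E ($139), Eriksen→Lot B ($175), Bakr→Lot C ($140), total $454.
VCG payment = (others' best without Delgado) − (others' welfare with Delgado) = 454 − 444 = $10.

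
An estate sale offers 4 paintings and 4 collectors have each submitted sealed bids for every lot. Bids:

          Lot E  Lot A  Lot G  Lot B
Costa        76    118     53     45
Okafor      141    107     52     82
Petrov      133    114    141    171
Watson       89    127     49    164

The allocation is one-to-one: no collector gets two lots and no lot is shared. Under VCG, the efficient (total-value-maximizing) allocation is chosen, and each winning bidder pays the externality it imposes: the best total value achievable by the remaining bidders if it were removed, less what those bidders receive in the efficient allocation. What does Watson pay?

Efficient allocation: Costa→Lot A ($118), Okafor→Lot E ($141), Petrov→Lot G ($141), Watson→Lot B ($164); total welfare W = $564.
Watson receives Lot B at value $164, so the others get W − 164 = $400.
Without Watson: best allocation of the remaining 3 bidders over all 4 lots is Costa→Lot A ($118), Okafor→Lot E ($141), Petrov→Lot B ($171), total $430.
VCG payment = (others' best without Watson) − (others' welfare with Watson) = 430 − 400 = $30.

Watson pays $30.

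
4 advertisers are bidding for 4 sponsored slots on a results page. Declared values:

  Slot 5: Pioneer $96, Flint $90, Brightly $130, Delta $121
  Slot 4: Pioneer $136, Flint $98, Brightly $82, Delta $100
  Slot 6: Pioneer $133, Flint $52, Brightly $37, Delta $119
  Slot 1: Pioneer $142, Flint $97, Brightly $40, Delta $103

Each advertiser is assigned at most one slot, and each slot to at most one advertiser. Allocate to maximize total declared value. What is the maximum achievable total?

This is a one-to-one assignment (maximum-weight bipartite matching).
Optimal: Pioneer→Slot 1 ($142), Flint→Slot 4 ($98), Brightly→Slot 5 ($130), Delta→Slot 6 ($119) — total 142+98+130+119 = $489.
Column-greedy (each slot in turn goes to its best remaining advertiser) gives $482, worse by 7.
Next-best assignment: Pioneer→Slot 4, Flint→Slot 1, Brightly→Slot 5, Delta→Slot 6 = $482.
Checked against all permutations: $489 is optimal.

Maximum total: $489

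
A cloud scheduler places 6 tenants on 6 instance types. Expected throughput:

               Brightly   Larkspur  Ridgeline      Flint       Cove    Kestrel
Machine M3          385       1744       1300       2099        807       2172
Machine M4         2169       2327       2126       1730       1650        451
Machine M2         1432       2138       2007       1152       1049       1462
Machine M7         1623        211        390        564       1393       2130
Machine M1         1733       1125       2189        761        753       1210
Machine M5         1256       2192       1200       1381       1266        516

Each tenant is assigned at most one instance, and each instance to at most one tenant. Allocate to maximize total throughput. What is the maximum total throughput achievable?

Max total: 11991 ops/s

Treat this as an assignment problem: match each tenant to one instance.
Optimal: Brightly→Machine M4 (2169 ops/s), Larkspur→Machine M2 (2138 ops/s), Ridgeline→Machine M1 (2189 ops/s), Flint→Machine M3 (2099 ops/s), Cove→Machine M5 (1266 ops/s), Kestrel→Machine M7 (2130 ops/s) — total 2169+2138+2189+2099+1266+2130 = 11991 ops/s.
Max-entry greedy (repeatedly take the single best remaining cell) gives 10741 ops/s, worse by 1250.
Every other assignment is strictly worse.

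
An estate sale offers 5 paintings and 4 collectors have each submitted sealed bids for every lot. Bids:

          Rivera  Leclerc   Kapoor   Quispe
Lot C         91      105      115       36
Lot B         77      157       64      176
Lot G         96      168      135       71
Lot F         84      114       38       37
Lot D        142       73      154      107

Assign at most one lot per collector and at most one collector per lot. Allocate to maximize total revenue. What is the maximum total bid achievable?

Maximum total: $601

This is the linear assignment problem.
Optimal: Rivera→Lot D ($142), Leclerc→Lot G ($168), Kapoor→Lot C ($115), Quispe→Lot B ($176) — total 142+168+115+176 = $601.
Column-greedy (each lot in turn goes to its best remaining collector) gives $543, worse by 58.
Swapping Quispe↔Leclerc (Quispe→Lot G $71, Leclerc→Lot B $157) loses 116.
Every other assignment is strictly worse.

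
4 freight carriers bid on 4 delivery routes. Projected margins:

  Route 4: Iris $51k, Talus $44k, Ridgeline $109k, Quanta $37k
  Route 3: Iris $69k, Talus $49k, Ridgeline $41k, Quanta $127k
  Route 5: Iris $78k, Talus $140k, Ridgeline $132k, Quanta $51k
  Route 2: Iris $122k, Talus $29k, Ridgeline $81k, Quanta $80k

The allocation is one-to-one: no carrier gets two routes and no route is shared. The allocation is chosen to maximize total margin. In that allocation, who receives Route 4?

This is a one-to-one assignment (maximum-weight bipartite matching).
Optimal: Iris→Route 2 ($122k), Talus→Route 5 ($140k), Ridgeline→Route 4 ($109k), Quanta→Route 3 ($127k) — total 122+140+109+127 = $498k.
Next-best assignment: Iris→Route 2, Talus→Route 4, Ridgeline→Route 5, Quanta→Route 3 = $425k.
Ridgeline's own top route is Route 5 ($132k), but forcing Ridgeline→Route 5 and reassigning the rest optimally gives only $425k — worse by 73.

Ridgeline receives Route 4.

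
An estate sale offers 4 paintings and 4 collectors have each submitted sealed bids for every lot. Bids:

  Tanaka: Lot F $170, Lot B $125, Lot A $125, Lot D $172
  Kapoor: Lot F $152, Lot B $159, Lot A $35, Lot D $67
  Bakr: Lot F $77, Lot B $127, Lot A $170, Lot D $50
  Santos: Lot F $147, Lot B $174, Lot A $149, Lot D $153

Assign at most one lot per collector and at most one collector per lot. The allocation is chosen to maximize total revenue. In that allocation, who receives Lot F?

Kapoor receives Lot F.

Optimal: Tanaka→Lot D ($172), Kapoor→Lot F ($152), Bakr→Lot A ($170), Santos→Lot B ($174) — total 172+152+170+174 = $668.
Row-greedy (each collector in turn takes its best remaining lot) gives $648, worse by 20.
Kapoor's own top lot is Lot B ($159), but forcing Kapoor→Lot B and reassigning the rest optimally gives only $652 — worse by 16.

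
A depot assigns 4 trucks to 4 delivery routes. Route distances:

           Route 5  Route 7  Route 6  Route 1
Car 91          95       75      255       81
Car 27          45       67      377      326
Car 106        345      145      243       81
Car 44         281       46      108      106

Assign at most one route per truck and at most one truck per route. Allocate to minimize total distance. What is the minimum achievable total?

Min total: 309 km

This is the linear assignment problem.
Optimal: Car 91→Route 7 (75 km), Car 27→Route 5 (45 km), Car 106→Route 1 (81 km), Car 44→Route 6 (108 km) — total 75+45+81+108 = 309 km.
Next-best assignment: Car 91→Route 5, Car 27→Route 7, Car 106→Route 1, Car 44→Route 6 = 351 km.
Swapping Car 44↔Car 27 (Car 44→Route 5 281 km, Car 27→Route 6 377 km) adds 505.
No other one-to-one assignment undercuts 309 km.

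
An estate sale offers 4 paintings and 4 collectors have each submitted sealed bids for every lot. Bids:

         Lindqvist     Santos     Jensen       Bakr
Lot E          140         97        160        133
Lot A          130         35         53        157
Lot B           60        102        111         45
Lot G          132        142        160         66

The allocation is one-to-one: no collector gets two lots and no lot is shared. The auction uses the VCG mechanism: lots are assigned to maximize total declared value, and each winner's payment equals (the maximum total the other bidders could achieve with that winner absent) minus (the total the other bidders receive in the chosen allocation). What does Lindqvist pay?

Efficient allocation: Lindqvist→Lot E ($140), Santos→Lot B ($102), Jensen→Lot G ($160), Bakr→Lot A ($157); total welfare W = $559.
Lindqvist receives Lot E at value $140, so the others get W − 140 = $419.
Without Lindqvist: best allocation of the remaining 3 bidders over all 4 lots is Santos→Lot G ($142), Jensen→Lot E ($160), Bakr→Lot A ($157), total $459.
VCG payment = (others' best without Lindqvist) − (others' welfare with Lindqvist) = 459 − 419 = $40.

Lindqvist pays $40.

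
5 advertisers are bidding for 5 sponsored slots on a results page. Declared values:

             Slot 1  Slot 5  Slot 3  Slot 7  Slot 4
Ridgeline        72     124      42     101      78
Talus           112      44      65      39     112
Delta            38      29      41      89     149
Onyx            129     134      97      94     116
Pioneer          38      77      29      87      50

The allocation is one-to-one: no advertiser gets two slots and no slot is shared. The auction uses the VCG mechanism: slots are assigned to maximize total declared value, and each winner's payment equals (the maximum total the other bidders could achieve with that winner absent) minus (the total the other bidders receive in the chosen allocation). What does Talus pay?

Talus pays $32.

Efficient allocation: Ridgeline→Slot 5 ($124), Talus→Slot 1 ($112), Delta→Slot 4 ($149), Onyx→Slot 3 ($97), Pioneer→Slot 7 ($87); total welfare W = $569.
Talus receives Slot 1 at value $112, so the others get W − 112 = $457.
Without Talus: best allocation of the remaining 4 bidders over all 5 slots is Ridgeline→Slot 5 ($124), Delta→Slot 4 ($149), Onyx→Slot 1 ($129), Pioneer→Slot 7 ($87), total $489.
VCG payment = (others' best without Talus) − (others' welfare with Talus) = 489 − 457 = $32.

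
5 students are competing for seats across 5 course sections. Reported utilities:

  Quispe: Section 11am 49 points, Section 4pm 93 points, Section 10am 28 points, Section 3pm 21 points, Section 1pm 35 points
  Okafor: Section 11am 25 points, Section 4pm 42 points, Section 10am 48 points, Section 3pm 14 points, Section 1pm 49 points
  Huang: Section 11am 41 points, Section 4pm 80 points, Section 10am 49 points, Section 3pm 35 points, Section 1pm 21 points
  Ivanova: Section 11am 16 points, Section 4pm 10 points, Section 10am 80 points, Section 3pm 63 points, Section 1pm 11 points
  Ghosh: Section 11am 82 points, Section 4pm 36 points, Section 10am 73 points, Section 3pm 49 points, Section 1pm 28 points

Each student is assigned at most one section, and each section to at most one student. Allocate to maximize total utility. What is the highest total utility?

Max total: 339 points

Optimal: Quispe→Section 4pm (93 points), Okafor→Section 1pm (49 points), Huang→Section 3pm (35 points), Ivanova→Section 10am (80 points), Ghosh→Section 11am (82 points) — total 93+49+35+80+82 = 339 points.
Row-greedy (each student in turn takes its best remaining section) gives 336 points, worse by 3.
Swapping Okafor↔Ivanova (Okafor→Section 10am 48 points, Ivanova→Section 1pm 11 points) loses 70.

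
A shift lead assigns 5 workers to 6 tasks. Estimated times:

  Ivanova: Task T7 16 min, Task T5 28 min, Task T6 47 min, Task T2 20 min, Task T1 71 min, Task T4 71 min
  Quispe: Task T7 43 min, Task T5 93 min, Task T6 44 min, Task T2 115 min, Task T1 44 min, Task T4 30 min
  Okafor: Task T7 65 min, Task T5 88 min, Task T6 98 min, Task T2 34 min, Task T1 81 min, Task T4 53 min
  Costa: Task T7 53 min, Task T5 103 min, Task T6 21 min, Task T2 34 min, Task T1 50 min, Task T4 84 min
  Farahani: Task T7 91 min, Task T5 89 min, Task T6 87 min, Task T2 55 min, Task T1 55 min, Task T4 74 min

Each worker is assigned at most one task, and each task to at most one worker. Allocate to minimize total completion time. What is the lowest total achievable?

This is the linear assignment problem.
Optimal: Ivanova→Task T7 (16 min), Quispe→Task T4 (30 min), Okafor→Task T2 (34 min), Costa→Task T6 (21 min), Farahani→Task T1 (55 min) — total 16+30+34+21+55 = 156 min.
Column-greedy (each task in turn goes to its cheapest remaining worker) gives 224 min, worse by 68.

Minimum total: 156 min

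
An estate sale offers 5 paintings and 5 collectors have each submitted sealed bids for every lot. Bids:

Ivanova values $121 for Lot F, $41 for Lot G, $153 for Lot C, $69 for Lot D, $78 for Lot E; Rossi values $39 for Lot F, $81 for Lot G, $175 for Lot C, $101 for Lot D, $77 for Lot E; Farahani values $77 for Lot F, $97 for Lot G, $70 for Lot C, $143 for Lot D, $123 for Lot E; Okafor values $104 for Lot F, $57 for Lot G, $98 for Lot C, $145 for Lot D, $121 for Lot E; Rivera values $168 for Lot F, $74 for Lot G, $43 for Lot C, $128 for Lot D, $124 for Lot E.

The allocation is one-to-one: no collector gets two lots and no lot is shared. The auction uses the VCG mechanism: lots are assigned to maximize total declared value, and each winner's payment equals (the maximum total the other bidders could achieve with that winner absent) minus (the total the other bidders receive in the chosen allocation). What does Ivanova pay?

Efficient allocation: Ivanova→Lot C ($153), Rossi→Lot G ($81), Farahani→Lot E ($123), Okafor→Lot D ($145), Rivera→Lot F ($168); total welfare W = $670.
Ivanova receives Lot C at value $153, so the others get W − 153 = $517.
Without Ivanova: best allocation of the remaining 4 bidders over all 5 lots is Rossi→Lot C ($175), Farahani→Lot E ($123), Okafor→Lot D ($145), Rivera→Lot F ($168), total $611.
VCG payment = (others' best without Ivanova) − (others' welfare with Ivanova) = 611 − 517 = $94.

Ivanova pays $94.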